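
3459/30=115+ 3/10=115.30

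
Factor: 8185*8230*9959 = 2^1 * 5^2*23^1*433^1 * 823^1*1637^1  =  670863635450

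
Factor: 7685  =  5^1*29^1*53^1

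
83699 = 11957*7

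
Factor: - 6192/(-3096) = 2^1 = 2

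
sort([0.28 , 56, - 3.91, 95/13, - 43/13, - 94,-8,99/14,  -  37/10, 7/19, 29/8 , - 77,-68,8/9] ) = [ -94 , - 77, - 68,-8, -3.91,-37/10, - 43/13,0.28, 7/19, 8/9, 29/8,99/14,95/13,56]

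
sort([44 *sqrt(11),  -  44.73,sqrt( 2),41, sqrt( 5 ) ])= [-44.73, sqrt(2), sqrt( 5), 41, 44*sqrt( 11) ] 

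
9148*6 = 54888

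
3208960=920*3488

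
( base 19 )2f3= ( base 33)uk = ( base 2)1111110010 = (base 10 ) 1010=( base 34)to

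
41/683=41/683 = 0.06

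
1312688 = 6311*208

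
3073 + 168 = 3241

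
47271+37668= 84939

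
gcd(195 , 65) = 65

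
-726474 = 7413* ( - 98 ) 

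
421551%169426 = 82699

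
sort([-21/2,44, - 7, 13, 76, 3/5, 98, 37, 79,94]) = [ - 21/2, - 7,3/5, 13 , 37, 44,76, 79, 94,98]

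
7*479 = 3353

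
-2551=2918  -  5469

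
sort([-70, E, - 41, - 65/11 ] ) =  [ - 70, - 41, - 65/11,E] 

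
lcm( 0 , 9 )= 0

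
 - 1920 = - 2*960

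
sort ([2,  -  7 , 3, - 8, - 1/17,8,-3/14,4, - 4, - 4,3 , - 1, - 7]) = [ - 8, - 7, - 7,  -  4, - 4, -1, - 3/14, - 1/17,2, 3,3,  4,8 ]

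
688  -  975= - 287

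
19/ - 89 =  - 19/89 = - 0.21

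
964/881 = 1  +  83/881= 1.09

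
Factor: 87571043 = 7^1*173^1*72313^1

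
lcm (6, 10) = 30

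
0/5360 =0=0.00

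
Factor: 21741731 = 11^1 * 1291^1* 1531^1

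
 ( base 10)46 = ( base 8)56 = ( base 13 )37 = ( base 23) 20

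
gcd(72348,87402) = 6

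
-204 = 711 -915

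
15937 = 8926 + 7011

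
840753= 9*93417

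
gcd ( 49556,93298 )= 2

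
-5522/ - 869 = 6+28/79 = 6.35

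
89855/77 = 89855/77 =1166.95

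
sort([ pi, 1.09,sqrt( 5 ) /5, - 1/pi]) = [ - 1/pi,sqrt(5 ) /5,1.09,pi ] 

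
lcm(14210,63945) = 127890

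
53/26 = 53/26 =2.04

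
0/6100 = 0 = 0.00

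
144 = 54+90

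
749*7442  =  5574058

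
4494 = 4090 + 404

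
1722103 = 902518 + 819585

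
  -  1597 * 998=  - 1593806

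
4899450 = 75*65326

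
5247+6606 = 11853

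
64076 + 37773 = 101849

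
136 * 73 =9928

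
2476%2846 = 2476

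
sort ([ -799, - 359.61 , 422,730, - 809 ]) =[ - 809, - 799, - 359.61, 422,  730]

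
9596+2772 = 12368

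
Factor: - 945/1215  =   - 3^( - 2)*7^1 =-7/9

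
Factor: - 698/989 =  - 2^1*23^( - 1)*43^(-1)*349^1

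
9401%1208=945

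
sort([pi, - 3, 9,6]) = [ - 3,pi,6,  9]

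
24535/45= 4907/9 = 545.22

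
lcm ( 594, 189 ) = 4158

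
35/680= 7/136 = 0.05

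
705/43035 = 47/2869=0.02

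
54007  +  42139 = 96146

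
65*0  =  0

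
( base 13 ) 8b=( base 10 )115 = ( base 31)3m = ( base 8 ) 163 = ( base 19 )61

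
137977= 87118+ 50859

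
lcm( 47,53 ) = 2491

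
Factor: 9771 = 3^1*  3257^1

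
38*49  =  1862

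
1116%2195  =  1116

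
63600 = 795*80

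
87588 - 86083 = 1505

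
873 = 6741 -5868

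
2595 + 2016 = 4611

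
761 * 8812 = 6705932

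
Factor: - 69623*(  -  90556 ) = 2^2*22639^1 * 69623^1 = 6304780388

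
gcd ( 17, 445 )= 1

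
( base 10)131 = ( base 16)83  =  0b10000011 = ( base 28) 4j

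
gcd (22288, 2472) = 8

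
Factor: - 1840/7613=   -  80/331 = - 2^4 * 5^1*331^(-1)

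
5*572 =2860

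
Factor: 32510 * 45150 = 2^2*3^1*5^3*7^1*43^1*3251^1 = 1467826500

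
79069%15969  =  15193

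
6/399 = 2/133 = 0.02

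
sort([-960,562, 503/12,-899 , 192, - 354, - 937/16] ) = [-960,-899,-354 , - 937/16,503/12 , 192,562 ]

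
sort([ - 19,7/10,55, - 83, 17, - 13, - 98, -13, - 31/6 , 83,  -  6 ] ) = [-98, - 83,-19, - 13, - 13, -6,- 31/6,7/10,17, 55,83] 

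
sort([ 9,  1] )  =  [1, 9] 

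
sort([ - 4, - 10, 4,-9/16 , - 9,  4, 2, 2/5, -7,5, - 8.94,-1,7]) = [ - 10,-9, - 8.94, - 7, - 4,-1,-9/16,2/5, 2 , 4,4 , 5,7]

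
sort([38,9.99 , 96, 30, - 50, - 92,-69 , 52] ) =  [ - 92, - 69,- 50,9.99, 30, 38,52,  96 ] 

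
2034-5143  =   - 3109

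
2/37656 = 1/18828  =  0.00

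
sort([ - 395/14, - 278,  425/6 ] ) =[-278, - 395/14,425/6] 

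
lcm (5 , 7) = 35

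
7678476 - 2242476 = 5436000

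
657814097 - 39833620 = 617980477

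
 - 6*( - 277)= 1662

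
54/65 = 54/65 = 0.83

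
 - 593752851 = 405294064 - 999046915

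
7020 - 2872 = 4148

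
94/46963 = 94/46963=0.00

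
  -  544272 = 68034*(  -  8)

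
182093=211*863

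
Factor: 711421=103^1*6907^1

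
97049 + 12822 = 109871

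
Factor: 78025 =5^2*3121^1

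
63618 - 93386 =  - 29768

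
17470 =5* 3494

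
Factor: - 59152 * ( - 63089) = 3731840528 = 2^4 * 13^1 * 23^1*211^1*3697^1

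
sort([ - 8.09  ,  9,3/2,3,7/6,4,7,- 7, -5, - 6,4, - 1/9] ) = [ - 8.09, - 7, -6,- 5, - 1/9,7/6,3/2,3,4,4, 7,9]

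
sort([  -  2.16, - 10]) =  [- 10, - 2.16 ]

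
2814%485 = 389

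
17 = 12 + 5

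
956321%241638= 231407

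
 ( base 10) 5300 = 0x14b4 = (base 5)132200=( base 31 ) 5FU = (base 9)7238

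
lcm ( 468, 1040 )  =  9360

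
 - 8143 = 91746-99889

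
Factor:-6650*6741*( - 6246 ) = 2^2*3^4*5^2 *7^2*19^1*107^1 * 347^1 = 279993501900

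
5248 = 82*64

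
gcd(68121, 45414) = 22707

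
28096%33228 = 28096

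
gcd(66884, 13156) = 92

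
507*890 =451230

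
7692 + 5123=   12815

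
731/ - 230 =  - 4  +  189/230 = - 3.18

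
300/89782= 150/44891  =  0.00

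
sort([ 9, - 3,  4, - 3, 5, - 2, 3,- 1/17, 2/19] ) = [  -  3, - 3, - 2, - 1/17, 2/19, 3, 4,  5,9 ] 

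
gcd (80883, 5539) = 1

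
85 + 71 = 156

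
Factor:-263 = -263^1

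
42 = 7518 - 7476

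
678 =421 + 257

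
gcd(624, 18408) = 312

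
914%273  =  95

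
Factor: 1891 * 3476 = 2^2*11^1 * 31^1 * 61^1*79^1 = 6573116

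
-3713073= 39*(- 95207 )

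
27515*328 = 9024920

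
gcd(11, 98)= 1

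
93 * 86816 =8073888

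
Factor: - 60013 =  - 60013^1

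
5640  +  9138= 14778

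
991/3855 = 991/3855 = 0.26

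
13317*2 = 26634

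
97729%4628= 541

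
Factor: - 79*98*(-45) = 2^1*3^2*5^1*7^2*79^1 = 348390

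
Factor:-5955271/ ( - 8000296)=2^( - 3)*7^1*850753^1*1000037^( - 1)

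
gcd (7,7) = 7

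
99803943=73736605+26067338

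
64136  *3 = 192408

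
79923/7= 79923/7= 11417.57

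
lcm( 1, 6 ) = 6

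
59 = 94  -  35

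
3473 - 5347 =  - 1874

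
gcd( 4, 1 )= 1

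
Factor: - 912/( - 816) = 19/17= 17^( - 1)*19^1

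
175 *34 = 5950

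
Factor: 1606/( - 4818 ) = -3^(- 1) =- 1/3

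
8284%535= 259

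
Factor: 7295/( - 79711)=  - 5^1* 79^( - 1)*1009^(  -  1 ) * 1459^1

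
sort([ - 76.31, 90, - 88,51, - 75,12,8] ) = [ - 88,  -  76.31, - 75,8,12,51, 90]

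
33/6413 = 3/583 = 0.01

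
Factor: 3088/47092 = 4/61  =  2^2*61^ ( - 1)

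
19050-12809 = 6241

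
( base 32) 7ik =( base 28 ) 9P8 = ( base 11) 5919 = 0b1111001010100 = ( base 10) 7764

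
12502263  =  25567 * 489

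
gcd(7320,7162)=2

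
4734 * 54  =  255636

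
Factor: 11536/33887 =2^4 * 47^( - 1 )  =  16/47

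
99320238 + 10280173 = 109600411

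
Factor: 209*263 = 54967 = 11^1*19^1*263^1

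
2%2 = 0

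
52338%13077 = 30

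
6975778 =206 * 33863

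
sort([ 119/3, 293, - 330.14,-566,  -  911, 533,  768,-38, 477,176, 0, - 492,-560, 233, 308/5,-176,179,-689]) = [ - 911, - 689, - 566,- 560,-492,-330.14,-176, - 38, 0,119/3 , 308/5, 176, 179,  233, 293, 477,533, 768 ]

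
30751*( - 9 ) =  - 276759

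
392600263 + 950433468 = 1343033731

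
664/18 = 332/9 = 36.89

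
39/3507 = 13/1169 = 0.01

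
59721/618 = 96 + 131/206 = 96.64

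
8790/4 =4395/2 = 2197.50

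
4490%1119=14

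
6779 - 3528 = 3251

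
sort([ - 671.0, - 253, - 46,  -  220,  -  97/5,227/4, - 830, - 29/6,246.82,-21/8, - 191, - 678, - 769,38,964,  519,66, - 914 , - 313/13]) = [ - 914, - 830, - 769, - 678, - 671.0, - 253, - 220,-191,- 46, - 313/13, - 97/5, -29/6,-21/8,38,227/4,66, 246.82,519,964]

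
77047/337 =77047/337=228.63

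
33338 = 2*16669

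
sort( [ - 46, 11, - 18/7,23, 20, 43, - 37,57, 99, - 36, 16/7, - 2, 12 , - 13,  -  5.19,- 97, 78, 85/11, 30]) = [ - 97, - 46, - 37,  -  36, - 13 ,-5.19, - 18/7 , - 2, 16/7,85/11, 11,12, 20, 23 , 30 , 43,57,  78,99]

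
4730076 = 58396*81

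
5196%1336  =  1188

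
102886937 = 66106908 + 36780029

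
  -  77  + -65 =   -  142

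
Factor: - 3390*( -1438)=4874820  =  2^2*3^1*5^1 * 113^1 * 719^1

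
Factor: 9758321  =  131^1*163^1*457^1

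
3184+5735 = 8919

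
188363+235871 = 424234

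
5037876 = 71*70956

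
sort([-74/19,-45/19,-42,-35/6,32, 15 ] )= [-42,  -  35/6,-74/19, - 45/19,15,32]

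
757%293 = 171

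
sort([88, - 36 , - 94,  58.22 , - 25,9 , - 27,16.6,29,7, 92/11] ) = [ - 94, - 36, - 27, - 25 , 7 , 92/11,9,16.6,29, 58.22,88] 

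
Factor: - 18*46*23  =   - 19044 = - 2^2*3^2  *23^2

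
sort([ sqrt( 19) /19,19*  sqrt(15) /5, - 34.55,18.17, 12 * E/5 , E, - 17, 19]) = [ - 34.55, - 17, sqrt(19 ) /19, E, 12*E/5, 19 * sqrt(15 ) /5,  18.17,  19] 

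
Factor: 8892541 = 7^1*47^1*151^1*179^1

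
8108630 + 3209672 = 11318302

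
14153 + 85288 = 99441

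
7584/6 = 1264= 1264.00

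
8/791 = 8/791 = 0.01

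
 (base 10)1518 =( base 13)8CA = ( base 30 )1KI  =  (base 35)18d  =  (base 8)2756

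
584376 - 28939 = 555437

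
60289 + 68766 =129055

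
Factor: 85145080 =2^3 * 5^1*19^1*23^1* 4871^1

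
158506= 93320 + 65186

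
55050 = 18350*3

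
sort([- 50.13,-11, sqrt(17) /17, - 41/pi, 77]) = [-50.13 ,- 41/pi, - 11,sqrt( 17 )/17, 77]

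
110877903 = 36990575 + 73887328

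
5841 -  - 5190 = 11031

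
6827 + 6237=13064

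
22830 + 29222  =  52052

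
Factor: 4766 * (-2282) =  - 10876012=-2^2*7^1* 163^1*2383^1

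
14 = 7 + 7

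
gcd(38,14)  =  2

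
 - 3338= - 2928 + -410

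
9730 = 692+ 9038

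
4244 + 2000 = 6244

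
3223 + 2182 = 5405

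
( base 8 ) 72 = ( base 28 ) 22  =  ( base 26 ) 26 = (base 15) 3D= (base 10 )58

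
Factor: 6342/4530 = 5^(  -  1 ) * 7^1=7/5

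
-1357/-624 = 1357/624 =2.17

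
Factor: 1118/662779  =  86/50983 =2^1*17^( - 1)*43^1*2999^( - 1)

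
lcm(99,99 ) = 99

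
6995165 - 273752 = 6721413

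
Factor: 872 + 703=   3^2*5^2*7^1 = 1575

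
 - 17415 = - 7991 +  - 9424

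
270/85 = 54/17 =3.18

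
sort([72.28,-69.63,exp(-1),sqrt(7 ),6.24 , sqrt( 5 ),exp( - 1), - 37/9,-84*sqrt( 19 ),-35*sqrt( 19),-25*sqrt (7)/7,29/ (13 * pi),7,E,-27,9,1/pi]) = [ - 84*sqrt( 19 ), - 35*sqrt( 19),  -  69.63,-27,-25*sqrt(7)/7,-37/9, 1/pi, exp( - 1 ),exp (  -  1 ),29/( 13*pi),  sqrt(5 ),sqrt( 7 ),E,6.24,7,9,72.28 ]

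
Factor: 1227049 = 101^1*12149^1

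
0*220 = 0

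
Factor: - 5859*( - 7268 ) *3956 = 2^4*3^3*7^1*23^2*31^1  *  43^1*79^1 = 168459186672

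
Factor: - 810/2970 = -3^1*11^( - 1) = - 3/11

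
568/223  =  568/223 = 2.55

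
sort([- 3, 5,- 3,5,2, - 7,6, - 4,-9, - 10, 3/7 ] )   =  [-10,-9,  -  7, - 4, - 3, - 3, 3/7,  2,  5, 5,6] 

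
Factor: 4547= 4547^1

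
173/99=173/99=1.75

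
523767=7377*71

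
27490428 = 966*28458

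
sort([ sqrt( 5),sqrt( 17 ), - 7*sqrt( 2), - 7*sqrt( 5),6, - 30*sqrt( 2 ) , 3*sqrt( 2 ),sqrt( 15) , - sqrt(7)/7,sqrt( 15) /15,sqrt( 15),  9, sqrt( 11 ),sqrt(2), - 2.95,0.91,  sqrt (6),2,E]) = [ - 30*sqrt( 2), - 7*  sqrt( 5),  -  7*sqrt ( 2), - 2.95, - sqrt(7)/7, sqrt( 15)/15,0.91, sqrt( 2),2,sqrt( 5),  sqrt ( 6),E,sqrt(11 ), sqrt( 15),sqrt(15) , sqrt( 17),3 * sqrt(2),6, 9]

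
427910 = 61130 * 7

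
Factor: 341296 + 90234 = 2^1*5^1* 11^1*3923^1  =  431530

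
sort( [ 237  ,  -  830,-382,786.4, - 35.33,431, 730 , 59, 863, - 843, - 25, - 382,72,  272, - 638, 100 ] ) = [ - 843,-830, - 638, - 382, - 382,-35.33, - 25, 59, 72, 100,237, 272,431, 730, 786.4,863]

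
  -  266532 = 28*( - 9519 ) 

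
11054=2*5527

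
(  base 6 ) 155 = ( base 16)47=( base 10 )71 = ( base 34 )23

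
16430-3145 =13285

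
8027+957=8984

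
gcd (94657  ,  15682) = 1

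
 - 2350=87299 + - 89649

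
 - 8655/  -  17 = 509 + 2/17  =  509.12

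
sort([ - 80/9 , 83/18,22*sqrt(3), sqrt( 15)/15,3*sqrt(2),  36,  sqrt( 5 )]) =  [ - 80/9,sqrt(15)/15,sqrt( 5),3*sqrt(2 ),83/18, 36,22*sqrt( 3)]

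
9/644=9/644 = 0.01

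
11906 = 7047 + 4859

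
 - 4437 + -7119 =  - 11556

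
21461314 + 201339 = 21662653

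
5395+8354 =13749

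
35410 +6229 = 41639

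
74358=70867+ 3491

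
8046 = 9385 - 1339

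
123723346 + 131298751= 255022097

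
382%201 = 181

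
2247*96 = 215712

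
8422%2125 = 2047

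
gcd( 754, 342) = 2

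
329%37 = 33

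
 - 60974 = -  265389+204415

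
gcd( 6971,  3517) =1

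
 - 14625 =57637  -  72262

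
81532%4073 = 72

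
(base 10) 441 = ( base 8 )671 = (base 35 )CL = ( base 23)j4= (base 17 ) 18G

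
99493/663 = 150 + 43/663 =150.06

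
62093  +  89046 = 151139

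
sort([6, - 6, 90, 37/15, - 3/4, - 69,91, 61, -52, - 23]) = [- 69, - 52, - 23, - 6,  -  3/4,  37/15 , 6, 61,90 , 91] 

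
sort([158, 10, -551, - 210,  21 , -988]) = [ -988, - 551,-210,  10,21,158]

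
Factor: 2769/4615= 3/5= 3^1* 5^( - 1)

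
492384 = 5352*92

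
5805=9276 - 3471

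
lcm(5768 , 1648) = 11536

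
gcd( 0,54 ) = 54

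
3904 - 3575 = 329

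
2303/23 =100 + 3/23=100.13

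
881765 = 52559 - -829206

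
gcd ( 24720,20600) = 4120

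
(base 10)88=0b1011000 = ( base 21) 44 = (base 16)58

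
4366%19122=4366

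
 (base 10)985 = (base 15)45a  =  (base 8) 1731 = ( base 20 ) 295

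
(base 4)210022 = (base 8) 4412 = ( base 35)1V4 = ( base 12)140a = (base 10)2314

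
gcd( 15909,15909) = 15909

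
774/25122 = 129/4187 = 0.03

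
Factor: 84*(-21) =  - 1764 = - 2^2*3^2*7^2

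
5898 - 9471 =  - 3573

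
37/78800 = 37/78800  =  0.00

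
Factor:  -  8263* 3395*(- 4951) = 138889833635  =  5^1*7^1*97^1*4951^1* 8263^1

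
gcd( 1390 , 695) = 695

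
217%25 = 17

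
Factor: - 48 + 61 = 13= 13^1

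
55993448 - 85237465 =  - 29244017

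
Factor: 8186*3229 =26432594 = 2^1*3229^1*4093^1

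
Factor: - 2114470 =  - 2^1*5^1*353^1*599^1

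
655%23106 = 655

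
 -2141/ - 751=2141/751=2.85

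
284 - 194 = 90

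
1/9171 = 1/9171 = 0.00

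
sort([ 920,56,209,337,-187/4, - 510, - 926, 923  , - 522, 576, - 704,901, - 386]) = [ -926, - 704, - 522 ,  -  510, - 386, - 187/4,56,209 , 337,576, 901,920,923 ] 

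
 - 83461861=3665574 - 87127435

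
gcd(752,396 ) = 4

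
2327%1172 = 1155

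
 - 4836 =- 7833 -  - 2997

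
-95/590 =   -  1 + 99/118 = - 0.16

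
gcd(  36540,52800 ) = 60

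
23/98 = 23/98 = 0.23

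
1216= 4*304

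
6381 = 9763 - 3382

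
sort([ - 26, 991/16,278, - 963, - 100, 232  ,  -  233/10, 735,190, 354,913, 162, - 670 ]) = [ - 963 ,-670, - 100, - 26, - 233/10, 991/16, 162,190,  232, 278, 354,735, 913 ]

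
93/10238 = 93/10238 = 0.01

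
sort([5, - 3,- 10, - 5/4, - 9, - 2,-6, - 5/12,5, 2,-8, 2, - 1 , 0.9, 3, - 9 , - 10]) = [ - 10, - 10,-9, - 9, - 8, - 6,-3, - 2, - 5/4 ,-1,-5/12, 0.9, 2,  2, 3,5,5]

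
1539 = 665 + 874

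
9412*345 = 3247140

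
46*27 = 1242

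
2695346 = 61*44186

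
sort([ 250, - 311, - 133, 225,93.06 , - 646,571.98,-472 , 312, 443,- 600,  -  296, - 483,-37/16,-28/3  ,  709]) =[-646, - 600 , - 483,-472, - 311, - 296, - 133, - 28/3, - 37/16,93.06,225,250,312,  443,  571.98, 709 ] 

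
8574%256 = 126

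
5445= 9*605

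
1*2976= 2976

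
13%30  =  13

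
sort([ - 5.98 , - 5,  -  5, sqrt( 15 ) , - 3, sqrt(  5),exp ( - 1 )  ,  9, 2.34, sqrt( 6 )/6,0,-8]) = [ - 8, - 5.98, - 5,-5, - 3, 0,exp ( - 1 ),  sqrt( 6 )/6,sqrt(5),  2.34, sqrt( 15), 9 ]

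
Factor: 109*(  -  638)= - 69542 = - 2^1*11^1 * 29^1*109^1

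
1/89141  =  1/89141  =  0.00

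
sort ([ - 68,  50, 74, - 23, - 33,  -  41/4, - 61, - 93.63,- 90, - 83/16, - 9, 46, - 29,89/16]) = [ - 93.63, - 90, - 68, - 61, -33, - 29, -23, - 41/4, - 9,-83/16,  89/16, 46, 50 , 74] 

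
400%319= 81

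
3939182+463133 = 4402315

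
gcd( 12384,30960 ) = 6192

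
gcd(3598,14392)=3598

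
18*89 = 1602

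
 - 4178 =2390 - 6568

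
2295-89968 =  - 87673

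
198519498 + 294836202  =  493355700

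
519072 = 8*64884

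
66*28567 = 1885422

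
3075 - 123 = 2952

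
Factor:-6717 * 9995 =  - 3^1 * 5^1*1999^1*2239^1 = - 67136415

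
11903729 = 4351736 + 7551993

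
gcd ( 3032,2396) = 4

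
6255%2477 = 1301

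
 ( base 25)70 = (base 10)175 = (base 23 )7e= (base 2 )10101111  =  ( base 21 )87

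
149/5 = 149/5 = 29.80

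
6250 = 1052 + 5198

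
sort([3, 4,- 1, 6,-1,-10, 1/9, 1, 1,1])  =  [ - 10,-1, - 1,1/9, 1, 1, 1, 3, 4, 6]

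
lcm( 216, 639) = 15336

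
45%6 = 3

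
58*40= 2320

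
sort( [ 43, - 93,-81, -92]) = [ - 93, - 92,-81, 43]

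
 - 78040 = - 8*9755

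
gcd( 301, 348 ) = 1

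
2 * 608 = 1216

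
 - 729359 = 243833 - 973192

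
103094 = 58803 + 44291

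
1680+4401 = 6081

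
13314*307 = 4087398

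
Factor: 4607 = 17^1  *  271^1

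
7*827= 5789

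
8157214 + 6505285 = 14662499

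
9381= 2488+6893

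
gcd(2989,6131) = 1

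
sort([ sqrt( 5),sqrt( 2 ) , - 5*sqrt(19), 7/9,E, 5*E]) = [ - 5  *sqrt( 19),7/9 , sqrt(2),sqrt(5 ),  E , 5*E ] 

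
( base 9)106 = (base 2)1010111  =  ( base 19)4b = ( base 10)87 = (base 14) 63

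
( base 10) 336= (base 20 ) GG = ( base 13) 1CB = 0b101010000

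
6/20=3/10 = 0.30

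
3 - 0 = 3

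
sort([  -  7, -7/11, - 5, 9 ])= [ -7, - 5, - 7/11, 9 ]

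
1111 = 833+278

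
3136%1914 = 1222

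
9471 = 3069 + 6402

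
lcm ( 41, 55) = 2255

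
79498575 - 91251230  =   - 11752655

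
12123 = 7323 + 4800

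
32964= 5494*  6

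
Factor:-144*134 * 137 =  - 2643552 = -2^5*3^2 *67^1*137^1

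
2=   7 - 5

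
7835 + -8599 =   -  764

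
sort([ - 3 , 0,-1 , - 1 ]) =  [-3, - 1, - 1, 0]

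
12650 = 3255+9395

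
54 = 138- 84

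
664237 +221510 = 885747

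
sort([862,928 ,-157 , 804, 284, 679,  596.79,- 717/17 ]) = [ - 157, - 717/17 , 284, 596.79, 679 , 804, 862, 928] 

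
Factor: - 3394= - 2^1 * 1697^1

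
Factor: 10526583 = 3^1*191^1*18371^1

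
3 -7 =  - 4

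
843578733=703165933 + 140412800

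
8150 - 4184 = 3966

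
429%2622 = 429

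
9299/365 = 9299/365 = 25.48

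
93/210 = 31/70 = 0.44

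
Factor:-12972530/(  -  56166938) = 6486265/28083469 = 5^1*17^1*59^( - 1 )*137^1*557^1 *475991^( - 1 )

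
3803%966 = 905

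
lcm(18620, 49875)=1396500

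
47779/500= 95 + 279/500 = 95.56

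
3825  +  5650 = 9475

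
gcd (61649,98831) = 1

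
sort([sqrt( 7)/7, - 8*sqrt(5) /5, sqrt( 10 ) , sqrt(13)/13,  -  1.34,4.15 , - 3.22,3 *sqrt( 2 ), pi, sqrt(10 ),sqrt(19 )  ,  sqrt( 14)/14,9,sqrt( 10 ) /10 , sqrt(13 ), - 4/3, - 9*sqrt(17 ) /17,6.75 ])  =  [  -  8 * sqrt (5 )/5, - 3.22, - 9 * sqrt( 17 )/17,-1.34, -4/3,  sqrt( 14 )/14,sqrt( 13) /13, sqrt(10 ) /10,  sqrt( 7)/7,pi, sqrt( 10), sqrt(10 ),  sqrt( 13), 4.15, 3* sqrt(2),sqrt( 19 ),  6.75, 9]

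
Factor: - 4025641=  - 277^1*14533^1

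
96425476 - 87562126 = 8863350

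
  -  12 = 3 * ( - 4 )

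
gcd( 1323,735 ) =147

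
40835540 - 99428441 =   -  58592901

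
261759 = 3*87253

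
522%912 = 522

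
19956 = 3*6652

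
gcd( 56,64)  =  8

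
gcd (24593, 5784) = 1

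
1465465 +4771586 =6237051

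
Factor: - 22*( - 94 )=2^2*11^1*47^1 = 2068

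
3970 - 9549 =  - 5579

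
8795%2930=5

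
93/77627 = 93/77627 = 0.00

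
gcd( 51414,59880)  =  6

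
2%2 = 0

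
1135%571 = 564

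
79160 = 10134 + 69026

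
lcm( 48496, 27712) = 193984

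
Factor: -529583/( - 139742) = 811/214 = 2^(  -  1)*107^( - 1)*811^1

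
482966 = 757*638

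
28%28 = 0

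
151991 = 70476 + 81515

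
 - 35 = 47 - 82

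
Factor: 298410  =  2^1*3^1*5^1*7^3*29^1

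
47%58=47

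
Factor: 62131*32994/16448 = 2^( - 5)*3^3*13^1*47^1*257^( - 1)*62131^1 = 1024975107/8224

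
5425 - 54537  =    -  49112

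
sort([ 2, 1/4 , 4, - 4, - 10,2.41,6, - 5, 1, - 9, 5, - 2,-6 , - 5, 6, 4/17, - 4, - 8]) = [ - 10, - 9,  -  8,-6, - 5 , - 5, - 4,-4, - 2,4/17,1/4,1, 2 , 2.41, 4 , 5, 6, 6] 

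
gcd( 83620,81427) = 1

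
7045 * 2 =14090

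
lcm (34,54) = 918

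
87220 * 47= 4099340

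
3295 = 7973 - 4678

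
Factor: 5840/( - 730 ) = - 2^3 = - 8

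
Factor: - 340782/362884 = -663/706 = - 2^(  -  1 )*3^1*13^1 * 17^1 * 353^(  -  1)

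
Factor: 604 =2^2*151^1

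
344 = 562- 218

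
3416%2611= 805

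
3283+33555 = 36838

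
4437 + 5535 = 9972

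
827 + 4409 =5236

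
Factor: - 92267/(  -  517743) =3^( - 2 )*7^3 * 269^1*57527^( - 1 )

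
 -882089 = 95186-977275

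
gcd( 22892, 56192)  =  4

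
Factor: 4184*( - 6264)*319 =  - 8360535744 = - 2^6*3^3*11^1 * 29^2*523^1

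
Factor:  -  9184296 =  - 2^3*3^1*11^1*19^1*1831^1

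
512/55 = 512/55 = 9.31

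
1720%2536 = 1720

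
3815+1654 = 5469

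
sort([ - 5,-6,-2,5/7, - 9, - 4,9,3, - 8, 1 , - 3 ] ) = [-9, - 8,-6, - 5, -4,  -  3, - 2,5/7, 1, 3,  9] 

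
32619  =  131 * 249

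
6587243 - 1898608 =4688635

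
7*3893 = 27251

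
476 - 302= 174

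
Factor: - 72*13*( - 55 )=2^3*3^2*5^1*11^1*13^1 =51480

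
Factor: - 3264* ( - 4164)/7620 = 2^6*3^1 *5^( - 1)*17^1*  127^( - 1)*347^1 = 1132608/635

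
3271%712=423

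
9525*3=28575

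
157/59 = 157/59  =  2.66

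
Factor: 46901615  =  5^1*9380323^1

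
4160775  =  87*47825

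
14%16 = 14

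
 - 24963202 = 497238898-522202100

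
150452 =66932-- 83520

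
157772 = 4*39443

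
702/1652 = 351/826  =  0.42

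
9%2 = 1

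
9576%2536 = 1968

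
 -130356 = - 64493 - 65863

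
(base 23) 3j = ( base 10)88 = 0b1011000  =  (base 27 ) 37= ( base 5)323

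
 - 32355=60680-93035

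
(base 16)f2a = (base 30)49c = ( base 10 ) 3882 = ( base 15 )123C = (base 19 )ae6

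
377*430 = 162110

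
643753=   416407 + 227346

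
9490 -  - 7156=16646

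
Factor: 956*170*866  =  2^4*5^1 * 17^1*239^1*433^1 = 140742320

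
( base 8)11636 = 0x139E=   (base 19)dh6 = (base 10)5022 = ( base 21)B83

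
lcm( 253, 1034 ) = 23782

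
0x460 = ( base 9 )1474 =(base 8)2140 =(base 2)10001100000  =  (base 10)1120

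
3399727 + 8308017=11707744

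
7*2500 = 17500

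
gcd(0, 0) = 0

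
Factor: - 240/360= - 2/3 =-2^1*3^( - 1) 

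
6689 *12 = 80268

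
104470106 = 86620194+17849912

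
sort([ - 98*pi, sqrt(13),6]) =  [-98*pi , sqrt(13), 6 ]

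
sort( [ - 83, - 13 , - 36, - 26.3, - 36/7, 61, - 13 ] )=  [ - 83, - 36,-26.3, - 13, - 13, - 36/7,  61] 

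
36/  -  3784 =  - 9/946= - 0.01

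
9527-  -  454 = 9981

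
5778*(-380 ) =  - 2195640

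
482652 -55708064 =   -  55225412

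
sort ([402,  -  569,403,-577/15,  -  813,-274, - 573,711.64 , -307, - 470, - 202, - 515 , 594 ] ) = [  -  813, - 573, - 569, - 515, - 470, - 307,  -  274, - 202, - 577/15, 402, 403,594,711.64]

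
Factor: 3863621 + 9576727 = 2^2*3^2 * 373343^1= 13440348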